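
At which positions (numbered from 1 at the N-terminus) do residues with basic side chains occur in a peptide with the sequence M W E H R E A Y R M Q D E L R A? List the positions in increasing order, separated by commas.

4, 5, 9, 15

The basic amino acids are Lys (K), Arg (R), and His (H).
Matching residues: H4, R5, R9, R15.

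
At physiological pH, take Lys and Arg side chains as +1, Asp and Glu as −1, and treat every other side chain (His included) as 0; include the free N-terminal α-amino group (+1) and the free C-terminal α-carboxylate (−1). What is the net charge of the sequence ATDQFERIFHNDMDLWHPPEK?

Positive (K, R): R7, K21 → +2.
Negative (D, E): D3, E6, D12, D14, E20 → −5.
The N-terminus (+1) and C-terminus (−1) cancel.
Net charge = (+2) + (−5) = −3.

-3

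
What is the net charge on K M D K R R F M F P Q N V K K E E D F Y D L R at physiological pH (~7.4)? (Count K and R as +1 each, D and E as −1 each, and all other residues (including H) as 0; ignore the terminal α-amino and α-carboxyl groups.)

+2

Positive (K, R): K1, K4, R5, R6, K14, K15, R23 → +7.
Negative (D, E): D3, E16, E17, D18, D21 → −5.
Net charge = (+7) + (−5) = +2.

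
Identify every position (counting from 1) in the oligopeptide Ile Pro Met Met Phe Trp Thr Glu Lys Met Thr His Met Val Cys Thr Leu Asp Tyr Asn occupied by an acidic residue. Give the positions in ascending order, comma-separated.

Aspartate (D) and glutamate (E) have carboxylic-acid side chains and are the acidic amino acids.
Matching residues: Glu8, Asp18.

8, 18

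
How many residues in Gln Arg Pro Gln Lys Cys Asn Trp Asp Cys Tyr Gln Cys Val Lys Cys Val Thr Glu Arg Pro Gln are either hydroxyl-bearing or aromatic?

3

Hydroxyl-bearing: S, T, Y. Aromatic: F, W, Y.
Hydroxyl-bearing residues here: Tyr11, Thr18 (2).
Aromatic residues here: Trp8, Tyr11 (2).
Y is in both groups, so the 1 Y residue must not be double-counted.
Total = 2 + 2 − 1 = 3.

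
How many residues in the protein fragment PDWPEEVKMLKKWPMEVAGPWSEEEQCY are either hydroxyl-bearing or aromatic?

5

Hydroxyl-bearing: S, T, Y. Aromatic: F, W, Y.
Hydroxyl-bearing residues here: S22, Y28 (2).
Aromatic residues here: W3, W13, W21, Y28 (4).
Y is in both groups, so the 1 Y residue must not be double-counted.
Total = 2 + 4 − 1 = 5.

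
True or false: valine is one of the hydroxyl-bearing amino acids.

False

S, T, and Y are the three residues with a side-chain hydroxyl.
Valine is not in this group.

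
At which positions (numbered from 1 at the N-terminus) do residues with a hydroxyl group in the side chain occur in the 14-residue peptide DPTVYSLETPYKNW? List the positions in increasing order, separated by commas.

S, T, and Y are the three residues with a side-chain hydroxyl.
Matching residues: T3, Y5, S6, T9, Y11.

3, 5, 6, 9, 11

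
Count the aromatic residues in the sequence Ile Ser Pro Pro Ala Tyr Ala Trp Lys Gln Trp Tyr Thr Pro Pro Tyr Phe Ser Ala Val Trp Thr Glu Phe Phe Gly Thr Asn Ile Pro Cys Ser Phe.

10

Phenylalanine (F), tryptophan (W), and tyrosine (Y) have aromatic ring side chains.
Matching residues: Tyr6, Trp8, Trp11, Tyr12, Tyr16, Phe17, Trp21, Phe24, Phe25, Phe33.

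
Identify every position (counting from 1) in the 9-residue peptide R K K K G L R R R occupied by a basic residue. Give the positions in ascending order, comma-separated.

1, 2, 3, 4, 7, 8, 9

Lysine (K), arginine (R), and histidine (H) have basic, nitrogen-containing side chains.
Matching residues: R1, K2, K3, K4, R7, R8, R9.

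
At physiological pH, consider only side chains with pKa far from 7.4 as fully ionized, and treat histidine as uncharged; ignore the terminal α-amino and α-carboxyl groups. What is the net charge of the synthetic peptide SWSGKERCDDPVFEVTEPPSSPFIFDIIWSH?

At pH ~7.4 the Lys and Arg side chains are protonated (+1), the Asp and Glu side chains are deprotonated (−1), and with His taken as neutral all other side chains carry no charge.
Positive (K, R): K5, R7 → +2.
Negative (D, E): E6, D9, D10, E14, E17, D26 → −6.
Net charge = (+2) + (−6) = −4.

-4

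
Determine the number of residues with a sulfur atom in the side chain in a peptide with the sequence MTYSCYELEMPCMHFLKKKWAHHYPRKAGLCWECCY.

8

Cysteine (C, thiol) and methionine (M, thioether) are the two sulfur-containing amino acids.
Matching residues: M1, C5, M10, C12, M13, C31, C34, C35.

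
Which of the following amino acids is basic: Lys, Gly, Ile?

Lys

The basic amino acids are Lys (K), Arg (R), and His (H).
Of the listed options, only Lys belongs to this group.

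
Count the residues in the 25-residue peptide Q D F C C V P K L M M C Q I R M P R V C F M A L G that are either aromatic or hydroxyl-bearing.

Aromatic: F, W, Y. Hydroxyl-bearing: S, T, Y.
Aromatic residues here: F3, F21 (2).
Hydroxyl-bearing residues here: none (0).
(Y belongs to both groups, but none appear in this sequence.) Total = 2 + 0 = 2.

2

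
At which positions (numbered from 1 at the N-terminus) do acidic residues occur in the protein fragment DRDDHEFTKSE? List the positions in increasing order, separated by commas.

1, 3, 4, 6, 11

The acidic residues are Asp (D) and Glu (E), whose side chains end in a carboxylate group.
Matching residues: D1, D3, D4, E6, E11.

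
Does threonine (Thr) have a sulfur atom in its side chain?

Only Cys (C) and Met (M) have a sulfur atom in the side chain.
Threonine is not in this group.

No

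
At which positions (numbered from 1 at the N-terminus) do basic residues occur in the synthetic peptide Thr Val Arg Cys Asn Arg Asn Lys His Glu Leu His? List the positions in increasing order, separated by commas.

Lysine (K), arginine (R), and histidine (H) have basic, nitrogen-containing side chains.
Matching residues: Arg3, Arg6, Lys8, His9, His12.

3, 6, 8, 9, 12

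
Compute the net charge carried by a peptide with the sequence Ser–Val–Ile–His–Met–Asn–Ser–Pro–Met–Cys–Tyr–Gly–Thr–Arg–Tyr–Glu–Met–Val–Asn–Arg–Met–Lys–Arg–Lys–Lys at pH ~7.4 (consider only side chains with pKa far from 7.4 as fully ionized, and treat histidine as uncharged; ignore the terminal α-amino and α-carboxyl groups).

The side chains ionized at physiological pH are Lys/Arg (+1) and Asp/Glu (−1); with His treated as neutral, nothing else contributes.
Positive (K, R): Arg14, Arg20, Lys22, Arg23, Lys24, Lys25 → +6.
Negative (D, E): Glu16 → −1.
Net charge = (+6) + (−1) = +5.

+5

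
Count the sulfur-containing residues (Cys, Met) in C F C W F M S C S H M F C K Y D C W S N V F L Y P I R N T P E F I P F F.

Matching residues: C1, C3, M6, C8, M11, C13, C17.

7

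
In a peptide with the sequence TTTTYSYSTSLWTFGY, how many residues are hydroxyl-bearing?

Serine (S), threonine (T), and tyrosine (Y) each carry a hydroxyl group on the side chain.
Matching residues: T1, T2, T3, T4, Y5, S6, Y7, S8, T9, S10, T13, Y16.

12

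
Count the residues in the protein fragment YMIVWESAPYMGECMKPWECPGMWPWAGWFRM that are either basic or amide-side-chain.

Basic: H, K, R. Amide-side-chain: N, Q.
Basic residues here: K16, R31 (2).
Amide-side-chain residues here: none (0).
The two groups share no amino acid, so total = 2 + 0 = 2.

2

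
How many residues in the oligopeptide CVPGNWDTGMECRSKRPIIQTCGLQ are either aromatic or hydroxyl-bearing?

Aromatic: F, W, Y. Hydroxyl-bearing: S, T, Y.
Aromatic residues here: W6 (1).
Hydroxyl-bearing residues here: T8, S14, T21 (3).
(Y belongs to both groups, but none appear in this sequence.) Total = 1 + 3 = 4.

4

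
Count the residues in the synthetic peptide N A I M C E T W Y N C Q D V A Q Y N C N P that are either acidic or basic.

Acidic: D, E. Basic: H, K, R.
Acidic residues here: E6, D13 (2).
Basic residues here: none (0).
The two groups share no amino acid, so total = 2 + 0 = 2.

2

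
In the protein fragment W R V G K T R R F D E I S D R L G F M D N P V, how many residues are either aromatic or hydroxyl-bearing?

5

Aromatic: F, W, Y. Hydroxyl-bearing: S, T, Y.
Aromatic residues here: W1, F9, F18 (3).
Hydroxyl-bearing residues here: T6, S13 (2).
(Y belongs to both groups, but none appear in this sequence.) Total = 3 + 2 = 5.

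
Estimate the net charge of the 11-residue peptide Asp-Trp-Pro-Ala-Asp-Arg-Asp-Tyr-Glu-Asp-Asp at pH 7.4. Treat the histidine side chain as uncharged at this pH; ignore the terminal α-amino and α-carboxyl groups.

At pH ~7.4 the Lys and Arg side chains are protonated (+1), the Asp and Glu side chains are deprotonated (−1), and with His taken as neutral all other side chains carry no charge.
Positive (K, R): Arg6 → +1.
Negative (D, E): Asp1, Asp5, Asp7, Glu9, Asp10, Asp11 → −6.
Net charge = (+1) + (−6) = −5.

-5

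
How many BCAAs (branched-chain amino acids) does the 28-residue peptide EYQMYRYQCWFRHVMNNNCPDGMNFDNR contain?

1

Valine (V), leucine (L), and isoleucine (I) are the branched-chain amino acids.
Matching residues: V14.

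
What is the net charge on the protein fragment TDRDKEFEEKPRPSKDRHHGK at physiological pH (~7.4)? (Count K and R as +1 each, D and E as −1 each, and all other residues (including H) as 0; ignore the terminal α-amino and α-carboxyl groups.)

Positive (K, R): R3, K5, K10, R12, K15, R17, K21 → +7.
Negative (D, E): D2, D4, E6, E8, E9, D16 → −6.
Net charge = (+7) + (−6) = +1.

+1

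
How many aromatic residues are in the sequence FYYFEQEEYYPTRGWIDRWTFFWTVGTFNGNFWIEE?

Phenylalanine (F), tryptophan (W), and tyrosine (Y) have aromatic ring side chains.
Matching residues: F1, Y2, Y3, F4, Y9, Y10, W15, W19, F21, F22, W23, F28, F32, W33.

14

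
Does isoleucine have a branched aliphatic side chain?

Yes

V, L, and I make up the branched-chain aliphatic group.
Isoleucine is in this group.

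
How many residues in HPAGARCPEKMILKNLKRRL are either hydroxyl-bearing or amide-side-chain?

1

Hydroxyl-bearing: S, T, Y. Amide-side-chain: N, Q.
Hydroxyl-bearing residues here: none (0).
Amide-side-chain residues here: N15 (1).
The two groups share no amino acid, so total = 0 + 1 = 1.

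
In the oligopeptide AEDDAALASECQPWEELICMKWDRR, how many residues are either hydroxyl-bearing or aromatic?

Hydroxyl-bearing: S, T, Y. Aromatic: F, W, Y.
Hydroxyl-bearing residues here: S9 (1).
Aromatic residues here: W14, W22 (2).
(Y belongs to both groups, but none appear in this sequence.) Total = 1 + 2 = 3.

3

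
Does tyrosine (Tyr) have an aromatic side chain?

Yes

F, W, and Y each carry an aromatic ring on the side chain.
Tyrosine is in this group.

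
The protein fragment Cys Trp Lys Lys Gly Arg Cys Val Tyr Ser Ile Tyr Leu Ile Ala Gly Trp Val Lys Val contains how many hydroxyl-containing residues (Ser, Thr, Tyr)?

3

Matching residues: Tyr9, Ser10, Tyr12.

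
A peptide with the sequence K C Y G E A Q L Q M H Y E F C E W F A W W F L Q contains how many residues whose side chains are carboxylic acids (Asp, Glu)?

Matching residues: E5, E13, E16.

3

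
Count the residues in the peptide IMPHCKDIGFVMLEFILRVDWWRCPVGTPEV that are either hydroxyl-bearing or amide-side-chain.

Hydroxyl-bearing: S, T, Y. Amide-side-chain: N, Q.
Hydroxyl-bearing residues here: T28 (1).
Amide-side-chain residues here: none (0).
The two groups share no amino acid, so total = 1 + 0 = 1.

1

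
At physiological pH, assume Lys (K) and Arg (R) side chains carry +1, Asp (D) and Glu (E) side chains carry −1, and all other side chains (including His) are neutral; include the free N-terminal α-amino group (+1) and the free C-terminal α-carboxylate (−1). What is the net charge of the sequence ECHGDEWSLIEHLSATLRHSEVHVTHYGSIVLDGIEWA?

Positive (K, R): R18 → +1.
Negative (D, E): E1, D5, E6, E11, E21, D33, E36 → −7.
The N-terminus (+1) and C-terminus (−1) cancel.
Net charge = (+1) + (−7) = −6.

-6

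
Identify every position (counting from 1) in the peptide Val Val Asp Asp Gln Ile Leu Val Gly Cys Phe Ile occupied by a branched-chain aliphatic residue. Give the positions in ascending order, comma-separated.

1, 2, 6, 7, 8, 12

V, L, and I make up the branched-chain aliphatic group.
Matching residues: Val1, Val2, Ile6, Leu7, Val8, Ile12.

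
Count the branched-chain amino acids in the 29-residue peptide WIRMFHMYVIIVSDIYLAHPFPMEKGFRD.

The BCAAs are Val, Leu, and Ile — aliphatic side chains with a branch point.
Matching residues: I2, V9, I10, I11, V12, I15, L17.

7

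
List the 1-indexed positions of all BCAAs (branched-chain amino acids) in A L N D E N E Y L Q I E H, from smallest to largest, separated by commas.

V, L, and I make up the branched-chain aliphatic group.
Matching residues: L2, L9, I11.

2, 9, 11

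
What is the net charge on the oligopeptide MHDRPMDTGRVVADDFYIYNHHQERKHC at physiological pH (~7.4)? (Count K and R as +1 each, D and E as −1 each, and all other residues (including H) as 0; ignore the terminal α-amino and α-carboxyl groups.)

Positive (K, R): R4, R10, R25, K26 → +4.
Negative (D, E): D3, D7, D14, D15, E24 → −5.
Net charge = (+4) + (−5) = −1.

-1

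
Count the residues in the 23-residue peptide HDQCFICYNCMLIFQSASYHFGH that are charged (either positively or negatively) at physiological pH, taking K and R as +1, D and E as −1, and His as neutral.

1

Charged side chains at pH ~7.4: K, R (positive); D, E (negative).
Matching residues: D2.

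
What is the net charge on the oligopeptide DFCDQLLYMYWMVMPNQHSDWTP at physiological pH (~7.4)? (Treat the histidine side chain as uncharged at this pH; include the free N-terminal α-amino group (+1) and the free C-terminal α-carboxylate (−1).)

At pH ~7.4 the Lys and Arg side chains are protonated (+1), the Asp and Glu side chains are deprotonated (−1), and with His taken as neutral all other side chains carry no charge.
Positive (K, R): none → +0.
Negative (D, E): D1, D4, D20 → −3.
The N-terminus (+1) and C-terminus (−1) cancel.
Net charge = (+0) + (−3) = −3.

-3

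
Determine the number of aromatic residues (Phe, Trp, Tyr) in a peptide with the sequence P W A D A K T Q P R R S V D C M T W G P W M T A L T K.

Matching residues: W2, W18, W21.

3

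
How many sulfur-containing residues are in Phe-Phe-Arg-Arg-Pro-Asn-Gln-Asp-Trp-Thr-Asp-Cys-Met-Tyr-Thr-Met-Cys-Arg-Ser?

Cysteine (C, thiol) and methionine (M, thioether) are the two sulfur-containing amino acids.
Matching residues: Cys12, Met13, Met16, Cys17.

4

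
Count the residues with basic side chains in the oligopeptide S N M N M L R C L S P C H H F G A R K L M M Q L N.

5

The basic amino acids are Lys (K), Arg (R), and His (H).
Matching residues: R7, H13, H14, R18, K19.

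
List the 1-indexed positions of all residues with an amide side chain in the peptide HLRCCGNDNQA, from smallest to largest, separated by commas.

7, 9, 10

The amide-side-chain residues are Asn (N) and Gln (Q).
Matching residues: N7, N9, Q10.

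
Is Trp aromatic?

Yes

Phenylalanine (F), tryptophan (W), and tyrosine (Y) have aromatic ring side chains.
Tryptophan is in this group.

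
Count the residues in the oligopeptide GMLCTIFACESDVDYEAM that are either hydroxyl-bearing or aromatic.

4

Hydroxyl-bearing: S, T, Y. Aromatic: F, W, Y.
Hydroxyl-bearing residues here: T5, S11, Y15 (3).
Aromatic residues here: F7, Y15 (2).
Y is in both groups, so the 1 Y residue must not be double-counted.
Total = 3 + 2 − 1 = 4.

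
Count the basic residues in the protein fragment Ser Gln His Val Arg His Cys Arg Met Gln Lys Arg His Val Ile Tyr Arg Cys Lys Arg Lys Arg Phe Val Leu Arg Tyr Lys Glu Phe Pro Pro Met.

K, R, and H are the three residues with basic side chains (ε-amine, guanidinium, and imidazole respectively).
Matching residues: His3, Arg5, His6, Arg8, Lys11, Arg12, His13, Arg17, Lys19, Arg20, Lys21, Arg22, Arg26, Lys28.

14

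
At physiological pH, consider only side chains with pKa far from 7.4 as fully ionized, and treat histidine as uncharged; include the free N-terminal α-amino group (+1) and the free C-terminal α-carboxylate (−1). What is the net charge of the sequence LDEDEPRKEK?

-2

Near pH 7.4, K and R contribute +1 each, D and E contribute −1 each, and every other side chain (His included, as stated) is uncharged.
Positive (K, R): R7, K8, K10 → +3.
Negative (D, E): D2, E3, D4, E5, E9 → −5.
The N-terminus (+1) and C-terminus (−1) cancel.
Net charge = (+3) + (−5) = −2.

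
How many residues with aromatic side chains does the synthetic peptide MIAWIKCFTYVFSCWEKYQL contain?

Phenylalanine (F), tryptophan (W), and tyrosine (Y) have aromatic ring side chains.
Matching residues: W4, F8, Y10, F12, W15, Y18.

6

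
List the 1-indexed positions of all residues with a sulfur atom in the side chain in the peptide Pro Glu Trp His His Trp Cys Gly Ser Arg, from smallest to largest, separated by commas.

7

The sulfur-bearing residues are cysteine (–SH) and methionine (–S–CH₃).
Matching residues: Cys7.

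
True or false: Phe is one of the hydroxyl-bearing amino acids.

False

Serine (S), threonine (T), and tyrosine (Y) each carry a hydroxyl group on the side chain.
Phenylalanine is not in this group.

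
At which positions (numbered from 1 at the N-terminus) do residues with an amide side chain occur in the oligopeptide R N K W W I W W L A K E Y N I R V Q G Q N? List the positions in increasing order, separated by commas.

2, 14, 18, 20, 21

Asparagine (N) and glutamine (Q) have uncharged amide side chains.
Matching residues: N2, N14, Q18, Q20, N21.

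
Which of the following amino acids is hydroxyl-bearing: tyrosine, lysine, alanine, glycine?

Serine (S), threonine (T), and tyrosine (Y) each carry a hydroxyl group on the side chain.
Of the listed options, only tyrosine belongs to this group.

tyrosine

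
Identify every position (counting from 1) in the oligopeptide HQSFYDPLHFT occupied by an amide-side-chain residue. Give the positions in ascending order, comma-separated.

Asparagine (N) and glutamine (Q) have uncharged amide side chains.
Matching residues: Q2.

2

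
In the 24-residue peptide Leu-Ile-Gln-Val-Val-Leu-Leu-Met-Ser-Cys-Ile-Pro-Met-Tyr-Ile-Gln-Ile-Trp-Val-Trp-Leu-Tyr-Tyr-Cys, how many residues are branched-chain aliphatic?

V, L, and I make up the branched-chain aliphatic group.
Matching residues: Leu1, Ile2, Val4, Val5, Leu6, Leu7, Ile11, Ile15, Ile17, Val19, Leu21.

11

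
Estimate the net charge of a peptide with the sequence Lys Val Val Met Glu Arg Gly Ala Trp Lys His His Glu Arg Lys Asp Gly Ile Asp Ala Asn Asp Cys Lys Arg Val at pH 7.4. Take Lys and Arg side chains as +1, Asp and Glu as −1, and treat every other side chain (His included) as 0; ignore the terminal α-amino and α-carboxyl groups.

Positive (K, R): Lys1, Arg6, Lys10, Arg14, Lys15, Lys24, Arg25 → +7.
Negative (D, E): Glu5, Glu13, Asp16, Asp19, Asp22 → −5.
Net charge = (+7) + (−5) = +2.

+2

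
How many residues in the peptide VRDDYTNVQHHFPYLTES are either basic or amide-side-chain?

Basic: H, K, R. Amide-side-chain: N, Q.
Basic residues here: R2, H10, H11 (3).
Amide-side-chain residues here: N7, Q9 (2).
The two groups share no amino acid, so total = 3 + 2 = 5.

5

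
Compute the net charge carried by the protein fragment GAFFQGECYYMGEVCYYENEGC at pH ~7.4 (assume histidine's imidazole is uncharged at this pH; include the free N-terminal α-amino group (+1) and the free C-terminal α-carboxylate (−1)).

Near pH 7.4, K and R contribute +1 each, D and E contribute −1 each, and every other side chain (His included, as stated) is uncharged.
Positive (K, R): none → +0.
Negative (D, E): E7, E13, E18, E20 → −4.
The N-terminus (+1) and C-terminus (−1) cancel.
Net charge = (+0) + (−4) = −4.

-4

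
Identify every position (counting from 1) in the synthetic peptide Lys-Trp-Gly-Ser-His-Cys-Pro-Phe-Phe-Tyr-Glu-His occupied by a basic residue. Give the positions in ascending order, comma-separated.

K, R, and H are the three residues with basic side chains (ε-amine, guanidinium, and imidazole respectively).
Matching residues: Lys1, His5, His12.

1, 5, 12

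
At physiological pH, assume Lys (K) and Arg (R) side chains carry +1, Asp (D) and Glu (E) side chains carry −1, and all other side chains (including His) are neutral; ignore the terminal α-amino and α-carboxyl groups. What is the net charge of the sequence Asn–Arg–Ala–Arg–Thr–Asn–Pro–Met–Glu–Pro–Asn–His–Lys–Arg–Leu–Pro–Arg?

Positive (K, R): Arg2, Arg4, Lys13, Arg14, Arg17 → +5.
Negative (D, E): Glu9 → −1.
Net charge = (+5) + (−1) = +4.

+4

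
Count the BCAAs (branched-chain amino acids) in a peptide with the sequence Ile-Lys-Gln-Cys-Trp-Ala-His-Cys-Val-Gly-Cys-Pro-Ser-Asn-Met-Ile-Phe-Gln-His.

3

The BCAAs are Val, Leu, and Ile — aliphatic side chains with a branch point.
Matching residues: Ile1, Val9, Ile16.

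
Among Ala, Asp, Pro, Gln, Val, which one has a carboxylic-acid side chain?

Only D (aspartate) and E (glutamate) carry a side-chain carboxylic acid.
Of the listed options, only Asp belongs to this group.

Asp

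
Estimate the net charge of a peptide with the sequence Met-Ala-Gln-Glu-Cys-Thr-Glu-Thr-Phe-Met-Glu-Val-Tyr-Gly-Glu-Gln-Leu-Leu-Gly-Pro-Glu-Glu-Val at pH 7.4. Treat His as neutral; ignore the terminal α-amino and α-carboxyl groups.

The side chains ionized at physiological pH are Lys/Arg (+1) and Asp/Glu (−1); with His treated as neutral, nothing else contributes.
Positive (K, R): none → +0.
Negative (D, E): Glu4, Glu7, Glu11, Glu15, Glu21, Glu22 → −6.
Net charge = (+0) + (−6) = −6.

-6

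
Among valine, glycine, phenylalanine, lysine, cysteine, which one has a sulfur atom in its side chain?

Only Cys (C) and Met (M) have a sulfur atom in the side chain.
Of the listed options, only cysteine belongs to this group.

cysteine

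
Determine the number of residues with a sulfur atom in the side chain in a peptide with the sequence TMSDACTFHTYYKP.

2

Only Cys (C) and Met (M) have a sulfur atom in the side chain.
Matching residues: M2, C6.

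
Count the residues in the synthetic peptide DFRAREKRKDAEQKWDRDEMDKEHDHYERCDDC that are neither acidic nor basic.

9

Acidic: D, E. Basic: K, R, H. All other residues are neither.
Matching residues: F2, A4, A11, Q13, W15, M20, Y27, C30, C33.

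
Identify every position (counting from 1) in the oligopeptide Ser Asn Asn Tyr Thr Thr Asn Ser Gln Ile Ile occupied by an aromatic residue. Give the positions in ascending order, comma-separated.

4

The aromatic amino acids are Phe (F, benzyl), Trp (W, indole), and Tyr (Y, phenol).
Matching residues: Tyr4.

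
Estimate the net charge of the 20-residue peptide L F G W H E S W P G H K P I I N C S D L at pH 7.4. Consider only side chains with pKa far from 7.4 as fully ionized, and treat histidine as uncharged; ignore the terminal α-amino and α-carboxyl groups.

-1

At pH ~7.4 the Lys and Arg side chains are protonated (+1), the Asp and Glu side chains are deprotonated (−1), and with His taken as neutral all other side chains carry no charge.
Positive (K, R): K12 → +1.
Negative (D, E): E6, D19 → −2.
Net charge = (+1) + (−2) = −1.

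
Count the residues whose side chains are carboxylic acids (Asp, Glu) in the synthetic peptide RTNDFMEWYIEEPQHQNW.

Matching residues: D4, E7, E11, E12.

4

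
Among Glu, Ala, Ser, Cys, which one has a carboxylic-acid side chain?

Glu

Aspartate (D) and glutamate (E) have carboxylic-acid side chains and are the acidic amino acids.
Of the listed options, only Glu belongs to this group.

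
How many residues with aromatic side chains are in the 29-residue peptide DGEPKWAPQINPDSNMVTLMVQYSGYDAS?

3

F, W, and Y each carry an aromatic ring on the side chain.
Matching residues: W6, Y23, Y26.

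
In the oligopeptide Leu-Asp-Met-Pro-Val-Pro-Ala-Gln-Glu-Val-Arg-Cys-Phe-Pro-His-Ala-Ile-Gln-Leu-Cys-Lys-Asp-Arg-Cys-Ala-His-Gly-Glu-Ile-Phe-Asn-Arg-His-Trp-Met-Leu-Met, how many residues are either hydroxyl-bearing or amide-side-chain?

3

Hydroxyl-bearing: S, T, Y. Amide-side-chain: N, Q.
Hydroxyl-bearing residues here: none (0).
Amide-side-chain residues here: Gln8, Gln18, Asn31 (3).
The two groups share no amino acid, so total = 0 + 3 = 3.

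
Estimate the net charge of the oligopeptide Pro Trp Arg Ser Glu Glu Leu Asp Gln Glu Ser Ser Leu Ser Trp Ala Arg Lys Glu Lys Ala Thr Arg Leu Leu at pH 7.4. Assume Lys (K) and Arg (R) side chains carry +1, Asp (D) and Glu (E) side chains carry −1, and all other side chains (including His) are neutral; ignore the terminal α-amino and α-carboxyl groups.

Positive (K, R): Arg3, Arg17, Lys18, Lys20, Arg23 → +5.
Negative (D, E): Glu5, Glu6, Asp8, Glu10, Glu19 → −5.
Net charge = (+5) + (−5) = 0.

0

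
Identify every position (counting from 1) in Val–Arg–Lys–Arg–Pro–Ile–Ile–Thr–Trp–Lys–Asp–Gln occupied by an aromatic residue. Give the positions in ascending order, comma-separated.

9

The aromatic amino acids are Phe (F, benzyl), Trp (W, indole), and Tyr (Y, phenol).
Matching residues: Trp9.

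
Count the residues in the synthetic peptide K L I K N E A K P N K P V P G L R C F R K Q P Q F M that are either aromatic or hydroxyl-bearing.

2

Aromatic: F, W, Y. Hydroxyl-bearing: S, T, Y.
Aromatic residues here: F19, F25 (2).
Hydroxyl-bearing residues here: none (0).
(Y belongs to both groups, but none appear in this sequence.) Total = 2 + 0 = 2.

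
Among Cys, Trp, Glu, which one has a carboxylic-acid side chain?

Glu

Aspartate (D) and glutamate (E) have carboxylic-acid side chains and are the acidic amino acids.
Of the listed options, only Glu belongs to this group.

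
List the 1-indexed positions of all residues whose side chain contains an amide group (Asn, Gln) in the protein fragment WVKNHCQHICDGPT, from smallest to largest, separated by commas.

Matching residues: N4, Q7.

4, 7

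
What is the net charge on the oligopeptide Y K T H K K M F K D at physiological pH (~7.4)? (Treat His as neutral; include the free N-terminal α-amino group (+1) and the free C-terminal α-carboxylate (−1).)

+3

At pH ~7.4 the Lys and Arg side chains are protonated (+1), the Asp and Glu side chains are deprotonated (−1), and with His taken as neutral all other side chains carry no charge.
Positive (K, R): K2, K5, K6, K9 → +4.
Negative (D, E): D10 → −1.
The N-terminus (+1) and C-terminus (−1) cancel.
Net charge = (+4) + (−1) = +3.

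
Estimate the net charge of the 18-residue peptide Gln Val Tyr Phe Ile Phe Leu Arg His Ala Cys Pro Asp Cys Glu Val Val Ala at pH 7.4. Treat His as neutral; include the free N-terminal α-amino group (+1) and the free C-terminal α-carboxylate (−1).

Near pH 7.4, K and R contribute +1 each, D and E contribute −1 each, and every other side chain (His included, as stated) is uncharged.
Positive (K, R): Arg8 → +1.
Negative (D, E): Asp13, Glu15 → −2.
The N-terminus (+1) and C-terminus (−1) cancel.
Net charge = (+1) + (−2) = −1.

-1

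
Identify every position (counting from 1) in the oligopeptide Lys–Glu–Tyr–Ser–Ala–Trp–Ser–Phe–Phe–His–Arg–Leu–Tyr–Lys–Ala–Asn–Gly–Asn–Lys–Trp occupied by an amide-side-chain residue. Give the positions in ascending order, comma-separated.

16, 18

Asparagine (N) and glutamine (Q) have uncharged amide side chains.
Matching residues: Asn16, Asn18.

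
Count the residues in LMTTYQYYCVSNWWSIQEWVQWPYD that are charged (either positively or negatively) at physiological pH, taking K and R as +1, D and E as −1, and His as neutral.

2

Charged side chains at pH ~7.4: K, R (positive); D, E (negative).
Matching residues: E18, D25.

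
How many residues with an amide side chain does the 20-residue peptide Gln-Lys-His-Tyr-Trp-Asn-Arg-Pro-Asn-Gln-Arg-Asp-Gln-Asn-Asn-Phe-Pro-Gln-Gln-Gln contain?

Asparagine (N) and glutamine (Q) have uncharged amide side chains.
Matching residues: Gln1, Asn6, Asn9, Gln10, Gln13, Asn14, Asn15, Gln18, Gln19, Gln20.

10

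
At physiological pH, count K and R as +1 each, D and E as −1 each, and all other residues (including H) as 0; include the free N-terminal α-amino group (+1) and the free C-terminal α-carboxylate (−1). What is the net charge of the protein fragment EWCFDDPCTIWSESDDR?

Positive (K, R): R17 → +1.
Negative (D, E): E1, D5, D6, E13, D15, D16 → −6.
The N-terminus (+1) and C-terminus (−1) cancel.
Net charge = (+1) + (−6) = −5.

-5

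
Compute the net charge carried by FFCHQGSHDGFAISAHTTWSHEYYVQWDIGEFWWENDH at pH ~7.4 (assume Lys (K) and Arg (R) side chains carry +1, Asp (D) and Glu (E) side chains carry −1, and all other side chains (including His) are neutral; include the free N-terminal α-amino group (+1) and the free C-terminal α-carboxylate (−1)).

-6

Positive (K, R): none → +0.
Negative (D, E): D9, E22, D28, E31, E35, D37 → −6.
The N-terminus (+1) and C-terminus (−1) cancel.
Net charge = (+0) + (−6) = −6.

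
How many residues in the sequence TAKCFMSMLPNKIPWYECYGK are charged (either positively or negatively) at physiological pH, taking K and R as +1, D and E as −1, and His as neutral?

Charged side chains at pH ~7.4: K, R (positive); D, E (negative).
Matching residues: K3, K12, E17, K21.

4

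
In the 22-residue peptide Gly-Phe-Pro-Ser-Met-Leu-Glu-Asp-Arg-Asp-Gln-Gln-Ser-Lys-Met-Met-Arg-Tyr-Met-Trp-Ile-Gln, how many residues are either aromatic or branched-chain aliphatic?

Aromatic: F, W, Y. Branched-chain aliphatic: I, L, V.
Aromatic residues here: Phe2, Tyr18, Trp20 (3).
Branched-chain aliphatic residues here: Leu6, Ile21 (2).
The two groups share no amino acid, so total = 3 + 2 = 5.

5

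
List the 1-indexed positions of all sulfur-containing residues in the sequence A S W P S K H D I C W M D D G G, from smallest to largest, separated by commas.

Only Cys (C) and Met (M) have a sulfur atom in the side chain.
Matching residues: C10, M12.

10, 12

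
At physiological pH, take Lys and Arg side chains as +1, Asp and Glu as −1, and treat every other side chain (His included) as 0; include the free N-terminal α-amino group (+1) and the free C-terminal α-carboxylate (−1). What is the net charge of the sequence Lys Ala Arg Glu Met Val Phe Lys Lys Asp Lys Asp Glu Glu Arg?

+1

Positive (K, R): Lys1, Arg3, Lys8, Lys9, Lys11, Arg15 → +6.
Negative (D, E): Glu4, Asp10, Asp12, Glu13, Glu14 → −5.
The N-terminus (+1) and C-terminus (−1) cancel.
Net charge = (+6) + (−5) = +1.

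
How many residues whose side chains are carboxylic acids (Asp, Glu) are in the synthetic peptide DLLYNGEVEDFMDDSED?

8

Matching residues: D1, E7, E9, D10, D13, D14, E16, D17.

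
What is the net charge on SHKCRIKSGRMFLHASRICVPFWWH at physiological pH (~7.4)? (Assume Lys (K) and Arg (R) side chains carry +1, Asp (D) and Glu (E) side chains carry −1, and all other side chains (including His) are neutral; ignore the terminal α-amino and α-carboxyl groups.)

Positive (K, R): K3, R5, K7, R10, R17 → +5.
Negative (D, E): none → −0.
Net charge = (+5) + (−0) = +5.

+5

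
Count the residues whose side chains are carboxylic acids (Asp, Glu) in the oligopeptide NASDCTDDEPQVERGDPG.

6

Matching residues: D4, D7, D8, E9, E13, D16.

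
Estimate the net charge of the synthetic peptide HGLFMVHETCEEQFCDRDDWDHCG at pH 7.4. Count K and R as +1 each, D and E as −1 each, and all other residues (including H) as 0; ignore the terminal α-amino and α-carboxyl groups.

-6

Positive (K, R): R17 → +1.
Negative (D, E): E8, E11, E12, D16, D18, D19, D21 → −7.
Net charge = (+1) + (−7) = −6.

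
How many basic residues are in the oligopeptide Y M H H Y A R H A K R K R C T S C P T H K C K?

11

Lysine (K), arginine (R), and histidine (H) have basic, nitrogen-containing side chains.
Matching residues: H3, H4, R7, H8, K10, R11, K12, R13, H20, K21, K23.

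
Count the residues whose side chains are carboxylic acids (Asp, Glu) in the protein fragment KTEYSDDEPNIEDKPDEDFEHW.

Matching residues: E3, D6, D7, E8, E12, D13, D16, E17, D18, E20.

10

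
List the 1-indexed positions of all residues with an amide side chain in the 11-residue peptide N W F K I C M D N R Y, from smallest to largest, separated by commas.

1, 9

Only N (asparagine) and Q (glutamine) carry a side-chain carboxamide.
Matching residues: N1, N9.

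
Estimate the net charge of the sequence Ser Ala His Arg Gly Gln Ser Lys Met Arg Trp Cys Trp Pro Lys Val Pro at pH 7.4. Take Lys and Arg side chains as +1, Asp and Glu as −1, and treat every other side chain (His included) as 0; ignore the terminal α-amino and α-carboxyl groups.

Positive (K, R): Arg4, Lys8, Arg10, Lys15 → +4.
Negative (D, E): none → −0.
Net charge = (+4) + (−0) = +4.

+4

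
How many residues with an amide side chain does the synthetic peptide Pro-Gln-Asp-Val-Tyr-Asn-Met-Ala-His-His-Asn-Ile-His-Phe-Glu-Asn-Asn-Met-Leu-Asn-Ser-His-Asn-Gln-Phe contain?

The amide-side-chain residues are Asn (N) and Gln (Q).
Matching residues: Gln2, Asn6, Asn11, Asn16, Asn17, Asn20, Asn23, Gln24.

8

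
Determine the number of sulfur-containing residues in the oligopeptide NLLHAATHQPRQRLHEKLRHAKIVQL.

Only Cys (C) and Met (M) have a sulfur atom in the side chain.
None of the 26 residues belong to this group.

0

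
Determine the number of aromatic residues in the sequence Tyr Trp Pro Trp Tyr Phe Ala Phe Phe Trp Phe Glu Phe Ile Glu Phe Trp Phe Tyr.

14

Phenylalanine (F), tryptophan (W), and tyrosine (Y) have aromatic ring side chains.
Matching residues: Tyr1, Trp2, Trp4, Tyr5, Phe6, Phe8, Phe9, Trp10, Phe11, Phe13, Phe16, Trp17, Phe18, Tyr19.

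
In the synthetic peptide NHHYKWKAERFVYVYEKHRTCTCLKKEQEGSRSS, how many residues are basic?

K, R, and H are the three residues with basic side chains (ε-amine, guanidinium, and imidazole respectively).
Matching residues: H2, H3, K5, K7, R10, K17, H18, R19, K25, K26, R32.

11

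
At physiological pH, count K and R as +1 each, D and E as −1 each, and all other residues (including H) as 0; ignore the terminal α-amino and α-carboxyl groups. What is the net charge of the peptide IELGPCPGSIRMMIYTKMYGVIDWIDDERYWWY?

Positive (K, R): R11, K17, R29 → +3.
Negative (D, E): E2, D23, D26, D27, E28 → −5.
Net charge = (+3) + (−5) = −2.

-2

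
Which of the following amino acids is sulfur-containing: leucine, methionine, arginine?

The sulfur-bearing residues are cysteine (–SH) and methionine (–S–CH₃).
Of the listed options, only methionine belongs to this group.

methionine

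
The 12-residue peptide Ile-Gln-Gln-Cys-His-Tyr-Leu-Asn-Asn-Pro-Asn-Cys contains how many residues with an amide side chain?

5

The amide-side-chain residues are Asn (N) and Gln (Q).
Matching residues: Gln2, Gln3, Asn8, Asn9, Asn11.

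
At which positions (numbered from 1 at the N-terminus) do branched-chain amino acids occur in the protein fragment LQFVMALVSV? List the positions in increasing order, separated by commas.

1, 4, 7, 8, 10

Valine (V), leucine (L), and isoleucine (I) are the branched-chain amino acids.
Matching residues: L1, V4, L7, V8, V10.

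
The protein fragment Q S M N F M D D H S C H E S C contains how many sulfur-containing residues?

Cysteine (C, thiol) and methionine (M, thioether) are the two sulfur-containing amino acids.
Matching residues: M3, M6, C11, C15.

4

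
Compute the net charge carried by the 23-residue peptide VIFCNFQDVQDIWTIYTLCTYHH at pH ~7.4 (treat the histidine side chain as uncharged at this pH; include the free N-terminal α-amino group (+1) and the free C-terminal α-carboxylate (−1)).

-2

Near pH 7.4, K and R contribute +1 each, D and E contribute −1 each, and every other side chain (His included, as stated) is uncharged.
Positive (K, R): none → +0.
Negative (D, E): D8, D11 → −2.
The N-terminus (+1) and C-terminus (−1) cancel.
Net charge = (+0) + (−2) = −2.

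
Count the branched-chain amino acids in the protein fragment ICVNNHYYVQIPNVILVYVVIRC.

Valine (V), leucine (L), and isoleucine (I) are the branched-chain amino acids.
Matching residues: I1, V3, V9, I11, V14, I15, L16, V17, V19, V20, I21.

11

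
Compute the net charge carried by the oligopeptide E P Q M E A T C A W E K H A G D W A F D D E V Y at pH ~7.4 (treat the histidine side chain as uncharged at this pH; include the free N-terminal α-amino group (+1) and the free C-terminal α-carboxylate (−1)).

-6

The side chains ionized at physiological pH are Lys/Arg (+1) and Asp/Glu (−1); with His treated as neutral, nothing else contributes.
Positive (K, R): K12 → +1.
Negative (D, E): E1, E5, E11, D16, D20, D21, E22 → −7.
The N-terminus (+1) and C-terminus (−1) cancel.
Net charge = (+1) + (−7) = −6.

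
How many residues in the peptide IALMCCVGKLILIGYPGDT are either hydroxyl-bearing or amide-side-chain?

Hydroxyl-bearing: S, T, Y. Amide-side-chain: N, Q.
Hydroxyl-bearing residues here: Y15, T19 (2).
Amide-side-chain residues here: none (0).
The two groups share no amino acid, so total = 2 + 0 = 2.

2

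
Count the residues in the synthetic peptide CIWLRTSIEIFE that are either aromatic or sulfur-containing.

3

Aromatic: F, W, Y. Sulfur-containing: C, M.
Aromatic residues here: W3, F11 (2).
Sulfur-containing residues here: C1 (1).
The two groups share no amino acid, so total = 2 + 1 = 3.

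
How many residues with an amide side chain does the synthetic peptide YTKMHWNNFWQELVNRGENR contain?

5

Asparagine (N) and glutamine (Q) have uncharged amide side chains.
Matching residues: N7, N8, Q11, N15, N19.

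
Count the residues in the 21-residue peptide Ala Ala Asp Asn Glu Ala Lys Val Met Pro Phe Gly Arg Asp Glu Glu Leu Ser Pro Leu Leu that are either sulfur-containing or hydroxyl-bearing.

2

Sulfur-containing: C, M. Hydroxyl-bearing: S, T, Y.
Sulfur-containing residues here: Met9 (1).
Hydroxyl-bearing residues here: Ser18 (1).
The two groups share no amino acid, so total = 1 + 1 = 2.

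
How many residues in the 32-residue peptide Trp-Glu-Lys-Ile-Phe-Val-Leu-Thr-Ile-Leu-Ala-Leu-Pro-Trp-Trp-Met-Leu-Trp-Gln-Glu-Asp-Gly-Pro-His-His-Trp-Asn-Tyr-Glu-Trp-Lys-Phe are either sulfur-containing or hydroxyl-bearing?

3

Sulfur-containing: C, M. Hydroxyl-bearing: S, T, Y.
Sulfur-containing residues here: Met16 (1).
Hydroxyl-bearing residues here: Thr8, Tyr28 (2).
The two groups share no amino acid, so total = 1 + 2 = 3.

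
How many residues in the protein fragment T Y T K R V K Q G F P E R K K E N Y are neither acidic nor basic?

10

Acidic: D, E. Basic: K, R, H. All other residues are neither.
Matching residues: T1, Y2, T3, V6, Q8, G9, F10, P11, N17, Y18.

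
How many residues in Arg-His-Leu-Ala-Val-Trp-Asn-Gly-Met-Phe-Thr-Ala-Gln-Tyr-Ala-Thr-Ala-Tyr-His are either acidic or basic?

3

Acidic: D, E. Basic: H, K, R.
Acidic residues here: none (0).
Basic residues here: Arg1, His2, His19 (3).
The two groups share no amino acid, so total = 0 + 3 = 3.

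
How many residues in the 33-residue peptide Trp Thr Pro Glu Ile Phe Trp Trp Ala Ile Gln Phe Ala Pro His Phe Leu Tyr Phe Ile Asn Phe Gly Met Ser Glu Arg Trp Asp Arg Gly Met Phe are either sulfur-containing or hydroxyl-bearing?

Sulfur-containing: C, M. Hydroxyl-bearing: S, T, Y.
Sulfur-containing residues here: Met24, Met32 (2).
Hydroxyl-bearing residues here: Thr2, Tyr18, Ser25 (3).
The two groups share no amino acid, so total = 2 + 3 = 5.

5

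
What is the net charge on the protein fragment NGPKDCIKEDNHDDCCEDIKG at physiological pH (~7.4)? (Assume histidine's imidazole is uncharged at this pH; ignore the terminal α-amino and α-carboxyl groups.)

-4

Near pH 7.4, K and R contribute +1 each, D and E contribute −1 each, and every other side chain (His included, as stated) is uncharged.
Positive (K, R): K4, K8, K20 → +3.
Negative (D, E): D5, E9, D10, D13, D14, E17, D18 → −7.
Net charge = (+3) + (−7) = −4.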